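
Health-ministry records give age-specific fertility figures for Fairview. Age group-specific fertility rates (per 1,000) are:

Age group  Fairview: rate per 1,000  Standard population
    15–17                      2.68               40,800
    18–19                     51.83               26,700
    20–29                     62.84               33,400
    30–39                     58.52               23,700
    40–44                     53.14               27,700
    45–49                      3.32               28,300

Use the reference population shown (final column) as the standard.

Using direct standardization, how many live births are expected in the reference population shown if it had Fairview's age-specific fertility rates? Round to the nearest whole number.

6545

Expected live births = Σ (standard pop × age-specific rate ÷ 1,000)
= 40,800×2.68/1,000 + 26,700×51.83/1,000 + 33,400×62.84/1,000 + 23,700×58.52/1,000 + 27,700×53.14/1,000 + 28,300×3.32/1,000
= 109.34 + 1383.86 + 2098.86 + 1386.92 + 1471.98 + 93.96 = 6544.92.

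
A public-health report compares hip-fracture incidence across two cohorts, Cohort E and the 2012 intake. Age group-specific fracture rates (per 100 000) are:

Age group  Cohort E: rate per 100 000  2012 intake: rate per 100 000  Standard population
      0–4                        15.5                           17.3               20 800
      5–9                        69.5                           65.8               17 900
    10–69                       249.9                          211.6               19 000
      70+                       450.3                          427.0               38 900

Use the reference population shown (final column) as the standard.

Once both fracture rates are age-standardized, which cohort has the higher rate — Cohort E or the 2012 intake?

Cohort E

Standard total = 96 600; weights = 0.2153, 0.1853, 0.1967, 0.4027.
Cohort E: 0.2153×15.5 + 0.1853×69.5 + 0.1967×249.9 + 0.4027×450.3 = 246.7000 per 100 000.
The 2012 intake: 0.2153×17.3 + 0.1853×65.8 + 0.1967×211.6 + 0.4027×427.0 = 229.4861 per 100 000.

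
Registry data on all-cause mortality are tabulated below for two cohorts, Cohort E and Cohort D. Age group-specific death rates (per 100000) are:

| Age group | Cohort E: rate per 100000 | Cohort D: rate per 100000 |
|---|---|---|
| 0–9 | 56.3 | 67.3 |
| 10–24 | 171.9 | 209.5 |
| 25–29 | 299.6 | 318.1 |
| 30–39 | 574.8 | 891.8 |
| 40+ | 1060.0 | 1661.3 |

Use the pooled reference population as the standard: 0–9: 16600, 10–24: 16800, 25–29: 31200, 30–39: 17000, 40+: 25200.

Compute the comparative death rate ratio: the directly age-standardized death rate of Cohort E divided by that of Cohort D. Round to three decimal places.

0.694

Standard total = 106800; weights = 0.1554, 0.1573, 0.2921, 0.1592, 0.2360.
Cohort E: 0.1554×56.3 + 0.1573×171.9 + 0.2921×299.6 + 0.1592×574.8 + 0.2360×1060.0 = 464.9215 per 100000.
Cohort D: 0.1554×67.3 + 0.1573×209.5 + 0.2921×318.1 + 0.1592×891.8 + 0.2360×1661.3 = 670.2890 per 100000.
Ratio = 464.9215 ÷ 670.2890 = 0.69361.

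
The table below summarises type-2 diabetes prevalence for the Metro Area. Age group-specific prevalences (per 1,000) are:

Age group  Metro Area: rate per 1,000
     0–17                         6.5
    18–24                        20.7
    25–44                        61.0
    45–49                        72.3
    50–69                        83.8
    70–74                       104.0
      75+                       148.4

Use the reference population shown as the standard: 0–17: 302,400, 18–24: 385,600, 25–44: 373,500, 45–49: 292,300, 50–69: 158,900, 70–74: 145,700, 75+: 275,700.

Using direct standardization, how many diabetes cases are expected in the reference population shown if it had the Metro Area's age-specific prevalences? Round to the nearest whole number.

Expected diabetes cases = Σ (standard pop × age-specific rate ÷ 1,000)
= 302,400×6.5/1,000 + 385,600×20.7/1,000 + 373,500×61.0/1,000 + 292,300×72.3/1,000 + 158,900×83.8/1,000 + 145,700×104.0/1,000 + 275,700×148.4/1,000
= 1965.60 + 7981.92 + 22783.50 + 21133.29 + 13315.82 + 15152.80 + 40913.88 = 123246.81.

123247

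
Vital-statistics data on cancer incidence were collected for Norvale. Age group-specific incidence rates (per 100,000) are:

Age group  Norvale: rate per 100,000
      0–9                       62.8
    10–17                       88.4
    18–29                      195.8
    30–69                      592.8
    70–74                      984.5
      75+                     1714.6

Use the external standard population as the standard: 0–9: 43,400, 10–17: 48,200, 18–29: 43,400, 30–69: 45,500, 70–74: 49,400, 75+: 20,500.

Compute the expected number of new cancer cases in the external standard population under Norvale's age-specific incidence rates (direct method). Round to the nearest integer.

1262

Expected new cancer cases = Σ (standard pop × age-specific rate ÷ 100,000)
= 43,400×62.8/100,000 + 48,200×88.4/100,000 + 43,400×195.8/100,000 + 45,500×592.8/100,000 + 49,400×984.5/100,000 + 20,500×1714.6/100,000
= 27.26 + 42.61 + 84.98 + 269.72 + 486.34 + 351.49 = 1262.40.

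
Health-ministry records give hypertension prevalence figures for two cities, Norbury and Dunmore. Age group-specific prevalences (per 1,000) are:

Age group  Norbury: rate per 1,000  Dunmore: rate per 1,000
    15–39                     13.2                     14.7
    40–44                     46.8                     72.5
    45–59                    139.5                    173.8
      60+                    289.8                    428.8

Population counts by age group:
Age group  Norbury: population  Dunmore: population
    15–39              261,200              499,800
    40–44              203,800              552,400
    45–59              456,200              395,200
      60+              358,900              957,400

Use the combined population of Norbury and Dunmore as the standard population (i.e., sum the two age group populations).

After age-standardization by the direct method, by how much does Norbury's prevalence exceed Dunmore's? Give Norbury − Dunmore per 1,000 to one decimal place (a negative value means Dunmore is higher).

Combined standard total = 3,684,900; weights = 0.2065, 0.2052, 0.2311, 0.3572.
Norbury: 0.2065×13.2 + 0.2052×46.8 + 0.2311×139.5 + 0.3572×289.8 = 148.0826 per 1,000.
Dunmore: 0.2065×14.7 + 0.2052×72.5 + 0.2311×173.8 + 0.3572×428.8 = 211.2443 per 1,000.
Difference = 148.0826 − 211.2443 = -63.1617.

-63.2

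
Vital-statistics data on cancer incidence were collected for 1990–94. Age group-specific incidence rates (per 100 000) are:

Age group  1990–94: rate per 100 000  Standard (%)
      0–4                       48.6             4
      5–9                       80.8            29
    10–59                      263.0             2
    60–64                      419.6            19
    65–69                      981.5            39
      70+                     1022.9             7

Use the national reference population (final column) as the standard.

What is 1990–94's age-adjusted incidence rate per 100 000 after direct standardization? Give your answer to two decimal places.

564.75

Standard weights: 0.04, 0.29, 0.02, 0.19, 0.39, 0.07.
Standardized rate: 0.0400×48.6 + 0.2900×80.8 + 0.0200×263.0 + 0.1900×419.6 + 0.3900×981.5 + 0.0700×1022.9 = 564.7480 per 100 000.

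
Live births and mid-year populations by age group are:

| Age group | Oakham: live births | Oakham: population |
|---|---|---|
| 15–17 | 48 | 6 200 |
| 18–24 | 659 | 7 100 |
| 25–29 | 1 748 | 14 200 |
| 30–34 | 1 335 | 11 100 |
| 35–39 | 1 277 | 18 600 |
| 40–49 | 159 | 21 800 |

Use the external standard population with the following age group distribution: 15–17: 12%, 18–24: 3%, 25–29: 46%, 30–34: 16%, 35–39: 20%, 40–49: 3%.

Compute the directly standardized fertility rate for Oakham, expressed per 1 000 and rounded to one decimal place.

Age-specific rates per 1 000 for Oakham: 7.742, 92.817, 123.099, 120.270, 68.656, 7.294.
Standard weights: 0.12, 0.03, 0.46, 0.16, 0.20, 0.03.
Standardized rate: 0.1200×7.742 + 0.0300×92.817 + 0.4600×123.099 + 0.1600×120.270 + 0.2000×68.656 + 0.0300×7.294 = 93.5321 per 1 000.

93.5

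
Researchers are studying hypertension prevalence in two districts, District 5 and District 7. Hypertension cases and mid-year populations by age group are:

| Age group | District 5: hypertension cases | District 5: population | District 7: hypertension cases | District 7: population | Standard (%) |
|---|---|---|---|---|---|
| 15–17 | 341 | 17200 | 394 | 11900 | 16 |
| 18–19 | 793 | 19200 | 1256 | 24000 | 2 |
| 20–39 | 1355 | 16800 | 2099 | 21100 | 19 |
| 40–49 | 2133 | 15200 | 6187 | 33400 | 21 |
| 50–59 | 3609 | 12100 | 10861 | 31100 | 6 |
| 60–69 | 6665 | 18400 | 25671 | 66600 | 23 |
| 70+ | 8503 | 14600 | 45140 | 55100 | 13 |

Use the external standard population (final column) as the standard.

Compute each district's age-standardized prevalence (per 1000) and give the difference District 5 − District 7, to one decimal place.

-54.5

Age-specific rates per 1000 for District 5: 19.826, 41.302, 80.655, 140.329, 298.264, 362.228, 582.397.
For District 7: 33.109, 52.333, 99.479, 185.240, 349.228, 385.450, 819.238.
Standard weights: 0.16, 0.02, 0.19, 0.21, 0.06, 0.23, 0.13.
District 5: 0.1600×19.826 + 0.0200×41.302 + 0.1900×80.655 + 0.2100×140.329 + 0.0600×298.264 + 0.2300×362.228 + 0.1300×582.397 = 225.7116 per 1000.
District 7: 0.1600×33.109 + 0.0200×52.333 + 0.1900×99.479 + 0.2100×185.240 + 0.0600×349.228 + 0.2300×385.450 + 0.1300×819.238 = 280.2536 per 1000.
Difference = 225.7116 − 280.2536 = -54.5420.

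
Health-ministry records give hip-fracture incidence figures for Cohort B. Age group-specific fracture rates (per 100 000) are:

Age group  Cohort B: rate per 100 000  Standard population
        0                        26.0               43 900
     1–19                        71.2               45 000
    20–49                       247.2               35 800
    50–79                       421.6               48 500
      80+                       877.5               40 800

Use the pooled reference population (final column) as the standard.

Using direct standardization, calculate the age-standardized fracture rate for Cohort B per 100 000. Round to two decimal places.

Standard total = 214 000; weights = 0.2051, 0.2103, 0.1673, 0.2266, 0.1907.
Standardized rate: 0.2051×26.0 + 0.2103×71.2 + 0.1673×247.2 + 0.2266×421.6 + 0.1907×877.5 = 324.5082 per 100 000.

324.51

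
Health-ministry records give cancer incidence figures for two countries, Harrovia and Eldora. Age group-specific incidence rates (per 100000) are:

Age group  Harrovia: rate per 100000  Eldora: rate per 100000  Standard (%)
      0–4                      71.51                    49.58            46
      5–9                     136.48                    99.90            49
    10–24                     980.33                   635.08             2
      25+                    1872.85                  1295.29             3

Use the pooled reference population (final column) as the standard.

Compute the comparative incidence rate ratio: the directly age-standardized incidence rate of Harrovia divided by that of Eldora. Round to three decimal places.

Standard weights: 0.46, 0.49, 0.02, 0.03.
Harrovia: 0.4600×71.51 + 0.4900×136.48 + 0.0200×980.33 + 0.0300×1872.85 = 175.5619 per 100000.
Eldora: 0.4600×49.58 + 0.4900×99.90 + 0.0200×635.08 + 0.0300×1295.29 = 123.3181 per 100000.
Ratio = 175.5619 ÷ 123.3181 = 1.42365.

1.424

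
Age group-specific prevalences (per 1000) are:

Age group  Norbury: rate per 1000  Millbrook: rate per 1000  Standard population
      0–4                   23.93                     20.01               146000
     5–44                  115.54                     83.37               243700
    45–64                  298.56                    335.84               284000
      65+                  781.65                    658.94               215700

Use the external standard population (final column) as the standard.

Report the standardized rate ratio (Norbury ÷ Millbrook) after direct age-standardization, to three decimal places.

Standard total = 889400; weights = 0.1642, 0.2740, 0.3193, 0.2425.
Norbury: 0.1642×23.93 + 0.2740×115.54 + 0.3193×298.56 + 0.2425×781.65 = 320.4900 per 1000.
Millbrook: 0.1642×20.01 + 0.2740×83.37 + 0.3193×335.84 + 0.2425×658.94 = 293.1759 per 1000.
Ratio = 320.4900 ÷ 293.1759 = 1.09317.

1.093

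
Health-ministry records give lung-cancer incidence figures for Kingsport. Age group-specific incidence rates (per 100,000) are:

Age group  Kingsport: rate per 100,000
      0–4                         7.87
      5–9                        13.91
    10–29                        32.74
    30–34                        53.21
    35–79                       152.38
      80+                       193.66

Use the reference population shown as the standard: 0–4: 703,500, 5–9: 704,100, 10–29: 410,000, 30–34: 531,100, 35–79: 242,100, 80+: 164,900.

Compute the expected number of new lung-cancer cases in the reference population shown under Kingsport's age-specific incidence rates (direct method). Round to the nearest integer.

Expected new lung-cancer cases = Σ (standard pop × age-specific rate ÷ 100,000)
= 703,500×7.87/100,000 + 704,100×13.91/100,000 + 410,000×32.74/100,000 + 531,100×53.21/100,000 + 242,100×152.38/100,000 + 164,900×193.66/100,000
= 55.37 + 97.94 + 134.23 + 282.60 + 368.91 + 319.35 = 1258.40.

1258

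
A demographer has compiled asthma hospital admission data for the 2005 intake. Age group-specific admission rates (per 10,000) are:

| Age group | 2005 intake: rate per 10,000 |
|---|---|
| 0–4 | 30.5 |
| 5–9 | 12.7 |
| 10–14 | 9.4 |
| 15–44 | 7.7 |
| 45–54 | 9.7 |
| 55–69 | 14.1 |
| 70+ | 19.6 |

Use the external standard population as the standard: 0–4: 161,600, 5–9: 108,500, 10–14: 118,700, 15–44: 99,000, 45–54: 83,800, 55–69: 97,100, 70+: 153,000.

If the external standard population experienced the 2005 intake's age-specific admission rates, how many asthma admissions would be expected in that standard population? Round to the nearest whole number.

Expected asthma admissions = Σ (standard pop × age-specific rate ÷ 10,000)
= 161,600×30.5/10,000 + 108,500×12.7/10,000 + 118,700×9.4/10,000 + 99,000×7.7/10,000 + 83,800×9.7/10,000 + 97,100×14.1/10,000 + 153,000×19.6/10,000
= 492.88 + 137.79 + 111.58 + 76.23 + 81.29 + 136.91 + 299.88 = 1336.56.

1337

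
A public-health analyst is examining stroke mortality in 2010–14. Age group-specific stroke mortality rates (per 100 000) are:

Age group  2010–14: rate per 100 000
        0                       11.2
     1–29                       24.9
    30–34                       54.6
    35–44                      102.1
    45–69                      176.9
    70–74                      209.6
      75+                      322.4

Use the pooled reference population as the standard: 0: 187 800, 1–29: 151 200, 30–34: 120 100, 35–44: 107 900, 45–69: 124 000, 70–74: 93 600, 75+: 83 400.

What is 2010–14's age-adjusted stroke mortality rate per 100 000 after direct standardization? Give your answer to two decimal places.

Standard total = 868 000; weights = 0.2164, 0.1742, 0.1384, 0.1243, 0.1429, 0.1078, 0.0961.
Standardized rate: 0.2164×11.2 + 0.1742×24.9 + 0.1384×54.6 + 0.1243×102.1 + 0.1429×176.9 + 0.1078×209.6 + 0.0961×322.4 = 105.8578 per 100 000.

105.86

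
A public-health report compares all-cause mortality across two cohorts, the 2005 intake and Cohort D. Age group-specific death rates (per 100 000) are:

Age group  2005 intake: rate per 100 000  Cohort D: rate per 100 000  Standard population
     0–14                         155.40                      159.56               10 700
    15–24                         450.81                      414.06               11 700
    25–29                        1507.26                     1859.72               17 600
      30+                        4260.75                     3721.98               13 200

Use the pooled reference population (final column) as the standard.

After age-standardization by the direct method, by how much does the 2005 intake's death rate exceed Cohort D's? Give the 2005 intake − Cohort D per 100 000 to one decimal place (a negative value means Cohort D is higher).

24.3

Standard total = 53 200; weights = 0.2011, 0.2199, 0.3308, 0.2481.
The 2005 intake: 0.2011×155.40 + 0.2199×450.81 + 0.3308×1507.26 + 0.2481×4260.75 = 1686.2205 per 100 000.
Cohort D: 0.2011×159.56 + 0.2199×414.06 + 0.3308×1859.72 + 0.2481×3721.98 = 1661.8985 per 100 000.
Difference = 1686.2205 − 1661.8985 = 24.3220.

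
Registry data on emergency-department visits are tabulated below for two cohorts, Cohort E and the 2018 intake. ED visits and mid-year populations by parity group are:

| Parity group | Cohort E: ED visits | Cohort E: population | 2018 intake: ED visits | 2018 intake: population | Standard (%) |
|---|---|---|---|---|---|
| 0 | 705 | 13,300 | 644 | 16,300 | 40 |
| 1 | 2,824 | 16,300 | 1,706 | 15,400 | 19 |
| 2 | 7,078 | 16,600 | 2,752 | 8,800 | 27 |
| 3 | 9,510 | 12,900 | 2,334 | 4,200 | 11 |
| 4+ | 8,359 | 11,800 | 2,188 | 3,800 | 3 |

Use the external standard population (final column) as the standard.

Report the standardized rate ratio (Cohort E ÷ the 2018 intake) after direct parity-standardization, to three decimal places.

Parity-specific rates per 1,000 for Cohort E: 53.008, 173.252, 426.386, 737.209, 708.390.
For the 2018 intake: 39.509, 110.779, 312.727, 555.714, 575.789.
Standard weights: 0.40, 0.19, 0.27, 0.11, 0.03.
Cohort E: 0.4000×53.008 + 0.1900×173.252 + 0.2700×426.386 + 0.1100×737.209 + 0.0300×708.390 = 271.5896 per 1,000.
The 2018 intake: 0.4000×39.509 + 0.1900×110.779 + 0.2700×312.727 + 0.1100×555.714 + 0.0300×575.789 = 199.6904 per 1,000.
Ratio = 271.5896 ÷ 199.6904 = 1.36005.

1.360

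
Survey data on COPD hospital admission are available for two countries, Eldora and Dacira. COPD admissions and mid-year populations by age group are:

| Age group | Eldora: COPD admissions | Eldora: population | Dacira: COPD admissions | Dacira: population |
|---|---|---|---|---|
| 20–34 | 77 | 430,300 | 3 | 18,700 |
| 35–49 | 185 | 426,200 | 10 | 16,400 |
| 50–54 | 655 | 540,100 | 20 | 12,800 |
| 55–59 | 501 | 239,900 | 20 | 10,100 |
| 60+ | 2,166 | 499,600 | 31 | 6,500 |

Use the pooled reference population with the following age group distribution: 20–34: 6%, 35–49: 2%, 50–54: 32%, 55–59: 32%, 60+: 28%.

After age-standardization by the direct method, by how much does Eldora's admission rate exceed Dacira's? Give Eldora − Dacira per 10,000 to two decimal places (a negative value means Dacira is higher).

-2.01

Age-specific rates per 10,000 for Eldora: 1.79, 4.34, 12.13, 20.88, 43.35.
For Dacira: 1.60, 6.10, 15.62, 19.80, 47.69.
Standard weights: 0.06, 0.02, 0.32, 0.32, 0.28.
Eldora: 0.0600×1.79 + 0.0200×4.34 + 0.3200×12.13 + 0.3200×20.88 + 0.2800×43.35 = 22.8970 per 10,000.
Dacira: 0.0600×1.60 + 0.0200×6.10 + 0.3200×15.62 + 0.3200×19.80 + 0.2800×47.69 = 24.9087 per 10,000.
Difference = 22.8970 − 24.9087 = -2.0116.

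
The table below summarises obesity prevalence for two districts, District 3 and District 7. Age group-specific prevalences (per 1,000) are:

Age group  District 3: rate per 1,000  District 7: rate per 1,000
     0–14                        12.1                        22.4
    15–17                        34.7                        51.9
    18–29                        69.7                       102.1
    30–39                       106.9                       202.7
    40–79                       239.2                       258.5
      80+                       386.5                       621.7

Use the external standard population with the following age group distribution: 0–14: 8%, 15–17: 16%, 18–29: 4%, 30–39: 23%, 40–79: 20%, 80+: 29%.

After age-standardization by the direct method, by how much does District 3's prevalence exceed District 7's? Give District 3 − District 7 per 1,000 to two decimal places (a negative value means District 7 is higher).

-98.97

Standard weights: 0.08, 0.16, 0.04, 0.23, 0.20, 0.29.
District 3: 0.0800×12.1 + 0.1600×34.7 + 0.0400×69.7 + 0.2300×106.9 + 0.2000×239.2 + 0.2900×386.5 = 193.8200 per 1,000.
District 7: 0.0800×22.4 + 0.1600×51.9 + 0.0400×102.1 + 0.2300×202.7 + 0.2000×258.5 + 0.2900×621.7 = 292.7940 per 1,000.
Difference = 193.8200 − 292.7940 = -98.9740.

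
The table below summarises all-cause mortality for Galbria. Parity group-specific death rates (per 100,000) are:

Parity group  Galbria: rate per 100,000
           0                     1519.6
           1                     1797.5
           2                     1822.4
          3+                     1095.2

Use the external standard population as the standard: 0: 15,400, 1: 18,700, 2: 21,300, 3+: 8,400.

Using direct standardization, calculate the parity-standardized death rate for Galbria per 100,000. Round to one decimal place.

1646.3

Standard total = 63,800; weights = 0.2414, 0.2931, 0.3339, 0.1317.
Standardized rate: 0.2414×1519.6 + 0.2931×1797.5 + 0.3339×1822.4 + 0.1317×1095.2 = 1646.2679 per 100,000.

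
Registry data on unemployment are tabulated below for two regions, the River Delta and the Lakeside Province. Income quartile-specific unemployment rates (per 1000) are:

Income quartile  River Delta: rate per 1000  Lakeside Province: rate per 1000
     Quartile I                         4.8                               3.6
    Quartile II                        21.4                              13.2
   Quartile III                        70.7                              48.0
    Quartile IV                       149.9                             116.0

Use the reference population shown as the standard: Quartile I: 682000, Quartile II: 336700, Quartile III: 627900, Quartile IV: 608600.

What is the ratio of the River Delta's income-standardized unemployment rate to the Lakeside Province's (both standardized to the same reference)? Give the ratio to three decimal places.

Standard total = 2255200; weights = 0.3024, 0.1493, 0.2784, 0.2699.
The River Delta: 0.3024×4.8 + 0.1493×21.4 + 0.2784×70.7 + 0.2699×149.9 = 64.7839 per 1000.
The Lakeside Province: 0.3024×3.6 + 0.1493×13.2 + 0.2784×48.0 + 0.2699×116.0 = 47.7281 per 1000.
Ratio = 64.7839 ÷ 47.7281 = 1.35735.

1.357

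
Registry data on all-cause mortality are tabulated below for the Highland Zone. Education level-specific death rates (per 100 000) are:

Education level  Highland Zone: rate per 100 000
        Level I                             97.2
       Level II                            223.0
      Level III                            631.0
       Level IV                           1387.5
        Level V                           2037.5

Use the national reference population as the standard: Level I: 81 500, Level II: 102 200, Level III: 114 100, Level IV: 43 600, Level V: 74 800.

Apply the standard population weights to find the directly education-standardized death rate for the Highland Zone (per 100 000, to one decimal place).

Standard total = 416 200; weights = 0.1958, 0.2456, 0.2741, 0.1048, 0.1797.
Standardized rate: 0.1958×97.2 + 0.2456×223.0 + 0.2741×631.0 + 0.1048×1387.5 + 0.1797×2037.5 = 758.3121 per 100 000.

758.3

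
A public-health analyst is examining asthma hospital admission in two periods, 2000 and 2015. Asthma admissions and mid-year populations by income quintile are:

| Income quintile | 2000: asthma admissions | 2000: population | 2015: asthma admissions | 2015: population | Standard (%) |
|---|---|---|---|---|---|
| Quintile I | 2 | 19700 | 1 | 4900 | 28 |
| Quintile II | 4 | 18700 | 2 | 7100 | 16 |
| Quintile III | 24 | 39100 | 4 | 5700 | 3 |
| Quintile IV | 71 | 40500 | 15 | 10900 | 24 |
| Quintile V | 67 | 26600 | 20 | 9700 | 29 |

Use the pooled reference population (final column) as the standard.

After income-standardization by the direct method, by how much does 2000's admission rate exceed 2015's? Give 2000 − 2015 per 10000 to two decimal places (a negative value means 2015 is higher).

Income-specific rates per 10000 for 2000: 1.02, 2.14, 6.14, 17.53, 25.19.
For 2015: 2.04, 2.82, 7.02, 13.76, 20.62.
Standard weights: 0.28, 0.16, 0.03, 0.24, 0.29.
2000: 0.2800×1.02 + 0.1600×2.14 + 0.0300×6.14 + 0.2400×17.53 + 0.2900×25.19 = 12.3226 per 10000.
2015: 0.2800×2.04 + 0.1600×2.82 + 0.0300×7.02 + 0.2400×13.76 + 0.2900×20.62 = 10.5148 per 10000.
Difference = 12.3226 − 10.5148 = 1.8078.

1.81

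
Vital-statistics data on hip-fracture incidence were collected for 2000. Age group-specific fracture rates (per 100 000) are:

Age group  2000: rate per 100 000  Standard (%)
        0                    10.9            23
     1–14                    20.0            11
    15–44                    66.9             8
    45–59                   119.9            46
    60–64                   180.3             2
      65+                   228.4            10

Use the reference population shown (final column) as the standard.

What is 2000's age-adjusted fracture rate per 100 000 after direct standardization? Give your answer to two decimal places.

Standard weights: 0.23, 0.11, 0.08, 0.46, 0.02, 0.10.
Standardized rate: 0.2300×10.9 + 0.1100×20.0 + 0.0800×66.9 + 0.4600×119.9 + 0.0200×180.3 + 0.1000×228.4 = 91.6590 per 100 000.

91.66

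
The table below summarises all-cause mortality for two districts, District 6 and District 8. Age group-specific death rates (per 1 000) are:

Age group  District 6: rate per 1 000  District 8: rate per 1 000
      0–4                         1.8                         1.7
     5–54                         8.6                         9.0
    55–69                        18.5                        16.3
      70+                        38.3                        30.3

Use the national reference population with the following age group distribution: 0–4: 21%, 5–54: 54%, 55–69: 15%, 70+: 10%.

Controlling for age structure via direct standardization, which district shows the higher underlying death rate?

District 6

Standard weights: 0.21, 0.54, 0.15, 0.10.
District 6: 0.2100×1.8 + 0.5400×8.6 + 0.1500×18.5 + 0.1000×38.3 = 11.6270 per 1 000.
District 8: 0.2100×1.7 + 0.5400×9.0 + 0.1500×16.3 + 0.1000×30.3 = 10.6920 per 1 000.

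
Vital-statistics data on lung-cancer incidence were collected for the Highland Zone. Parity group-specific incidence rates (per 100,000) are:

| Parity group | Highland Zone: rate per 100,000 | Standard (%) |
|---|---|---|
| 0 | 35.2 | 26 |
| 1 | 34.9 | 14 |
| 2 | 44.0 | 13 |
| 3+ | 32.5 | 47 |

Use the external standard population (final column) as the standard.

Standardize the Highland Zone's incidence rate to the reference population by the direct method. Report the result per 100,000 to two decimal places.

Standard weights: 0.26, 0.14, 0.13, 0.47.
Standardized rate: 0.2600×35.2 + 0.1400×34.9 + 0.1300×44.0 + 0.4700×32.5 = 35.0330 per 100,000.

35.03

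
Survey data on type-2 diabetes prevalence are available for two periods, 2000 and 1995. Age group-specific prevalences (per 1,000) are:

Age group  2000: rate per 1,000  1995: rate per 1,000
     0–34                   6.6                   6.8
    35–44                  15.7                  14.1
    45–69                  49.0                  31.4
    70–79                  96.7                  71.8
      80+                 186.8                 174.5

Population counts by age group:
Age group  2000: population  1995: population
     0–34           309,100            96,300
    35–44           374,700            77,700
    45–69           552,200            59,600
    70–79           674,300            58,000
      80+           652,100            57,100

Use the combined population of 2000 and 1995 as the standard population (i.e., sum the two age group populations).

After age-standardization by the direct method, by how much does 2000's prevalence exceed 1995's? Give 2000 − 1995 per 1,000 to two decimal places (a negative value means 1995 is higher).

13.18

Combined standard total = 2,911,100; weights = 0.1393, 0.1554, 0.2102, 0.2516, 0.2436.
2000: 0.1393×6.6 + 0.1554×15.7 + 0.2102×49.0 + 0.2516×96.7 + 0.2436×186.8 = 83.4903 per 1,000.
1995: 0.1393×6.8 + 0.1554×14.1 + 0.2102×31.4 + 0.2516×71.8 + 0.2436×174.5 = 70.3104 per 1,000.
Difference = 83.4903 − 70.3104 = 13.1799.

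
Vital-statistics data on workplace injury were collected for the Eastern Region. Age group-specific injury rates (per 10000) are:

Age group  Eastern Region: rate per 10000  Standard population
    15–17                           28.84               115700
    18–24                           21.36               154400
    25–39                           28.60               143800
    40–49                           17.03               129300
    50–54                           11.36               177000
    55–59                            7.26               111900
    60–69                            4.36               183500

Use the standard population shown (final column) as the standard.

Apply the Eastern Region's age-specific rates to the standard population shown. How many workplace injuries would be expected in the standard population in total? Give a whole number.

1657

Expected workplace injuries = Σ (standard pop × age-specific rate ÷ 10000)
= 115700×28.84/10000 + 154400×21.36/10000 + 143800×28.60/10000 + 129300×17.03/10000 + 177000×11.36/10000 + 111900×7.26/10000 + 183500×4.36/10000
= 333.68 + 329.80 + 411.27 + 220.20 + 201.07 + 81.24 + 80.01 = 1657.26.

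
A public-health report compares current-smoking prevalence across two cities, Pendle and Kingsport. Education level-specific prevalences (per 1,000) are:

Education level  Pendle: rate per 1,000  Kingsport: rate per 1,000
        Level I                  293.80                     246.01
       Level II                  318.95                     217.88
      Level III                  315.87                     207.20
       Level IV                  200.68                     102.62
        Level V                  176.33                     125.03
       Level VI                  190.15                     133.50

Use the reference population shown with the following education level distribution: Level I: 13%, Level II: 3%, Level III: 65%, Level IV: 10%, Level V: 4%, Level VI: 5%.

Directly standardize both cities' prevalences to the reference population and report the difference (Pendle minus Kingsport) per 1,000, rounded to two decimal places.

Standard weights: 0.13, 0.03, 0.65, 0.10, 0.04, 0.05.
Pendle: 0.1300×293.80 + 0.0300×318.95 + 0.6500×315.87 + 0.1000×200.68 + 0.0400×176.33 + 0.0500×190.15 = 289.7067 per 1,000.
Kingsport: 0.1300×246.01 + 0.0300×217.88 + 0.6500×207.20 + 0.1000×102.62 + 0.0400×125.03 + 0.0500×133.50 = 195.1359 per 1,000.
Difference = 289.7067 − 195.1359 = 94.5708.

94.57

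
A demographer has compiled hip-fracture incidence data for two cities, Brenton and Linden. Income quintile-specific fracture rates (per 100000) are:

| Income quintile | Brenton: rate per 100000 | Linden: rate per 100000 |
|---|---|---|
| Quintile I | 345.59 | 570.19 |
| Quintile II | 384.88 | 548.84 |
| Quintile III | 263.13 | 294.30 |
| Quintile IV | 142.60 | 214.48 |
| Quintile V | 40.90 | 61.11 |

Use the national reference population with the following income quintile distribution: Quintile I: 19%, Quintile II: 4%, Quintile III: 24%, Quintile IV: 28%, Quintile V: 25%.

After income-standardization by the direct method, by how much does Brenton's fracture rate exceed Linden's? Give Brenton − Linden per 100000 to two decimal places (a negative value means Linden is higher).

Standard weights: 0.19, 0.04, 0.24, 0.28, 0.25.
Brenton: 0.1900×345.59 + 0.0400×384.88 + 0.2400×263.13 + 0.2800×142.60 + 0.2500×40.90 = 194.3615 per 100000.
Linden: 0.1900×570.19 + 0.0400×548.84 + 0.2400×294.30 + 0.2800×214.48 + 0.2500×61.11 = 276.2536 per 100000.
Difference = 194.3615 − 276.2536 = -81.8921.

-81.89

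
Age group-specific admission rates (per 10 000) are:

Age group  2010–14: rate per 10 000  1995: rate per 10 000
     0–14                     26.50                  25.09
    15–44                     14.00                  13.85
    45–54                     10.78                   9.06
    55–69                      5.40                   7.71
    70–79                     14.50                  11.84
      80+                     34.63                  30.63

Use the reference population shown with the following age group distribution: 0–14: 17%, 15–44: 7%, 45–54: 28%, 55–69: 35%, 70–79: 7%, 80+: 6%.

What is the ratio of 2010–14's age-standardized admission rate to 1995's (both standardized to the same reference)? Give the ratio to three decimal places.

Standard weights: 0.17, 0.07, 0.28, 0.35, 0.07, 0.06.
2010–14: 0.1700×26.50 + 0.0700×14.00 + 0.2800×10.78 + 0.3500×5.40 + 0.0700×14.50 + 0.0600×34.63 = 13.4862 per 10 000.
1995: 0.1700×25.09 + 0.0700×13.85 + 0.2800×9.06 + 0.3500×7.71 + 0.0700×11.84 + 0.0600×30.63 = 13.1367 per 10 000.
Ratio = 13.4862 ÷ 13.1367 = 1.02660.

1.027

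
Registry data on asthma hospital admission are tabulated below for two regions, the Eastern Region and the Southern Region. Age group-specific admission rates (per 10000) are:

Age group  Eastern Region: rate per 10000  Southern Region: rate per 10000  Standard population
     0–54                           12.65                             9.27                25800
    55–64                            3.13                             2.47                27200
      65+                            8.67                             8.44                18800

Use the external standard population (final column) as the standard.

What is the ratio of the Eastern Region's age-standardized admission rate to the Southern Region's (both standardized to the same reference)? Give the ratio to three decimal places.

Standard total = 71800; weights = 0.3593, 0.3788, 0.2618.
The Eastern Region: 0.3593×12.65 + 0.3788×3.13 + 0.2618×8.67 = 8.0014 per 10000.
The Southern Region: 0.3593×9.27 + 0.3788×2.47 + 0.2618×8.44 = 6.4766 per 10000.
Ratio = 8.0014 ÷ 6.4766 = 1.23543.

1.235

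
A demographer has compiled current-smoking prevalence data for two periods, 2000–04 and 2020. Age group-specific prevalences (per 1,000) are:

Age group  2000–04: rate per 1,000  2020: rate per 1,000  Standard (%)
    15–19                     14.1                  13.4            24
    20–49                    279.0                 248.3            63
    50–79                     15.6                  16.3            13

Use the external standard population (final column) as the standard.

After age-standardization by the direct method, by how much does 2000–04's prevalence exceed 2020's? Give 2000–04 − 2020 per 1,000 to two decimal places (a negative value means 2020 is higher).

Standard weights: 0.24, 0.63, 0.13.
2000–04: 0.2400×14.1 + 0.6300×279.0 + 0.1300×15.6 = 181.1820 per 1,000.
2020: 0.2400×13.4 + 0.6300×248.3 + 0.1300×16.3 = 161.7640 per 1,000.
Difference = 181.1820 − 161.7640 = 19.4180.

19.42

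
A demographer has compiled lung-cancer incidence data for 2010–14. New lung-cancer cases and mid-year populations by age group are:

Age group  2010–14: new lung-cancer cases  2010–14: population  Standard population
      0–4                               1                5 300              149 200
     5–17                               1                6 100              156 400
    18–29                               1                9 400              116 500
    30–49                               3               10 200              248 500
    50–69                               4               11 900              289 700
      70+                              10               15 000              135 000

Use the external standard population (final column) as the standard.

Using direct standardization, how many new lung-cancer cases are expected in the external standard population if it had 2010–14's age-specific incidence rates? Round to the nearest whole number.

327

Age-specific rates per 100 000 for 2010–14: 18.87, 16.39, 10.64, 29.41, 33.61, 66.67.
Expected new lung-cancer cases = Σ (standard pop × age-specific rate ÷ 100 000)
= 149 200×18.87/100 000 + 156 400×16.39/100 000 + 116 500×10.64/100 000 + 248 500×29.41/100 000 + 289 700×33.61/100 000 + 135 000×66.67/100 000
= 28.15 + 25.64 + 12.39 + 73.09 + 97.38 + 90.00 = 326.65.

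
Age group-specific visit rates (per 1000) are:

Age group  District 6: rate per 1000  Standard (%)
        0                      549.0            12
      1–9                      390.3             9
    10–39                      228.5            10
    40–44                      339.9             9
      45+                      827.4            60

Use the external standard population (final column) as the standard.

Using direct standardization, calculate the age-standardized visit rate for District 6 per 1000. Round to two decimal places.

650.89

Standard weights: 0.12, 0.09, 0.10, 0.09, 0.60.
Standardized rate: 0.1200×549.0 + 0.0900×390.3 + 0.1000×228.5 + 0.0900×339.9 + 0.6000×827.4 = 650.8880 per 1000.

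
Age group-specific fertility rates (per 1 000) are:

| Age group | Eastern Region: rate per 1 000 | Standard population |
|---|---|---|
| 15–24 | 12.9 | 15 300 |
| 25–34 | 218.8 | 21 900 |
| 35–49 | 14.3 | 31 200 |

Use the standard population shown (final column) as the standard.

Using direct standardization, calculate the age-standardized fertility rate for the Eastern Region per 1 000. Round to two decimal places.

79.46

Standard total = 68 400; weights = 0.2237, 0.3202, 0.4561.
Standardized rate: 0.2237×12.9 + 0.3202×218.8 + 0.4561×14.3 = 79.4627 per 1 000.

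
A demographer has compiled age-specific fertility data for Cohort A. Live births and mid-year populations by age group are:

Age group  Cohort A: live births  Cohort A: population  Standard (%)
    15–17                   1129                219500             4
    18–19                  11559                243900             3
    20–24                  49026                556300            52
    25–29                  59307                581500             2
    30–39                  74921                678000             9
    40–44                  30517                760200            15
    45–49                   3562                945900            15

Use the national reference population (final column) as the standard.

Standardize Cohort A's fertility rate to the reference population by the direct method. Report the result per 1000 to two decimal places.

66.03

Age-specific rates per 1000 for Cohort A: 5.144, 47.392, 88.129, 101.990, 110.503, 40.143, 3.766.
Standard weights: 0.04, 0.03, 0.52, 0.02, 0.09, 0.15, 0.15.
Standardized rate: 0.0400×5.144 + 0.0300×47.392 + 0.5200×88.129 + 0.0200×101.990 + 0.0900×110.503 + 0.1500×40.143 + 0.1500×3.766 = 66.0259 per 1000.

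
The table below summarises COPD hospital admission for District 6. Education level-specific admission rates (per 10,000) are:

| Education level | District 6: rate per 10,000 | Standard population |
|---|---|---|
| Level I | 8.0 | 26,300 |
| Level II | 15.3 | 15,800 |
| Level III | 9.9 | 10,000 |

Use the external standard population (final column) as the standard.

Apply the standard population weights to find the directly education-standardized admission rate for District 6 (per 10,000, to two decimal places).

10.58

Standard total = 52,100; weights = 0.5048, 0.3033, 0.1919.
Standardized rate: 0.5048×8.0 + 0.3033×15.3 + 0.1919×9.9 = 10.5785 per 10,000.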